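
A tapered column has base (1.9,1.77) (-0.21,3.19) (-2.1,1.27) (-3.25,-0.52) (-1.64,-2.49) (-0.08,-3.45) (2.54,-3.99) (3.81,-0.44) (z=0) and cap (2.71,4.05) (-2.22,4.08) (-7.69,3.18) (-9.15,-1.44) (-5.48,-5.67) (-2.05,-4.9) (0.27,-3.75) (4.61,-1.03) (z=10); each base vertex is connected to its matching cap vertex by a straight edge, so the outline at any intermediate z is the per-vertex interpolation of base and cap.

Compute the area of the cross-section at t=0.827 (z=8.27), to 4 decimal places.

Area at t=0.827: 81.7456

Cross-section at t=0.827: each vertex is (1-t)·p0[i] + t·p1[i].
  v1: (1-0.827)·(1.9,1.77) + 0.827·(2.71,4.05) = (2.5699,3.6556)
  v2: (1-0.827)·(-0.21,3.19) + 0.827·(-2.22,4.08) = (-1.8723,3.9260)
  v3: (1-0.827)·(-2.1,1.27) + 0.827·(-7.69,3.18) = (-6.7229,2.8496)
  v4: (1-0.827)·(-3.25,-0.52) + 0.827·(-9.15,-1.44) = (-8.1293,-1.2808)
  v5: (1-0.827)·(-1.64,-2.49) + 0.827·(-5.48,-5.67) = (-4.8157,-5.1199)
  v6: (1-0.827)·(-0.08,-3.45) + 0.827·(-2.05,-4.9) = (-1.7092,-4.6491)
  v7: (1-0.827)·(2.54,-3.99) + 0.827·(0.27,-3.75) = (0.6627,-3.7915)
  v8: (1-0.827)·(3.81,-0.44) + 0.827·(4.61,-1.03) = (4.4716,-0.9279)
Shoelace sum Σ(x_i·y_{i+1} − x_{i+1}·y_i):
  i=1: 2.5699·3.9260 − -1.8723·3.6556 = +16.9336 (running +16.9336)
  i=2: -1.8723·2.8496 − -6.7229·3.9260 = +21.0593 (running +37.9928)
  i=3: -6.7229·-1.2808 − -8.1293·2.8496 = +31.7760 (running +69.7688)
  i=4: -8.1293·-5.1199 − -4.8157·-1.2808 = +35.4528 (running +105.2216)
  i=5: -4.8157·-4.6491 − -1.7092·-5.1199 = +13.6380 (running +118.8596)
  i=6: -1.7092·-3.7915 − 0.6627·-4.6491 = +9.5615 (running +128.4211)
  i=7: 0.6627·-0.9279 − 4.4716·-3.7915 = +16.3392 (running +144.7603)
  i=8: 4.4716·3.6556 − 2.5699·-0.9279 = +18.7309 (running +163.4912)
Area = |Σ|/2 = |163.4912|/2 = 81.7456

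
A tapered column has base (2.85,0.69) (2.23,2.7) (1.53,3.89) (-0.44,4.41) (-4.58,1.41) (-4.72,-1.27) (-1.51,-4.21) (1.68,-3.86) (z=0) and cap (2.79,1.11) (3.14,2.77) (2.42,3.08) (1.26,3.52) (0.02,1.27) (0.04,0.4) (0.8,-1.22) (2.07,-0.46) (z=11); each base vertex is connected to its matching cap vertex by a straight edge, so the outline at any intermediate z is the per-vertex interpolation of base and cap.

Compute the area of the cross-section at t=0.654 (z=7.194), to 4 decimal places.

Cross-section at t=0.654: each vertex is (1-t)·p0[i] + t·p1[i].
  v1: (1-0.654)·(2.85,0.69) + 0.654·(2.79,1.11) = (2.8108,0.9647)
  v2: (1-0.654)·(2.23,2.7) + 0.654·(3.14,2.77) = (2.8251,2.7458)
  v3: (1-0.654)·(1.53,3.89) + 0.654·(2.42,3.08) = (2.1121,3.3603)
  v4: (1-0.654)·(-0.44,4.41) + 0.654·(1.26,3.52) = (0.6718,3.8279)
  v5: (1-0.654)·(-4.58,1.41) + 0.654·(0.02,1.27) = (-1.5716,1.3184)
  v6: (1-0.654)·(-4.72,-1.27) + 0.654·(0.04,0.4) = (-1.6070,-0.1778)
  v7: (1-0.654)·(-1.51,-4.21) + 0.654·(0.8,-1.22) = (0.0007,-2.2545)
  v8: (1-0.654)·(1.68,-3.86) + 0.654·(2.07,-0.46) = (1.9351,-1.6364)
Shoelace sum Σ(x_i·y_{i+1} − x_{i+1}·y_i):
  i=1: 2.8108·2.7458 − 2.8251·0.9647 = +4.9924 (running +4.9924)
  i=2: 2.8251·3.3603 − 2.1121·2.7458 = +3.6940 (running +8.6863)
  i=3: 2.1121·3.8279 − 0.6718·3.3603 = +5.8274 (running +14.5137)
  i=4: 0.6718·1.3184 − -1.5716·3.8279 = +6.9017 (running +21.4155)
  i=5: -1.5716·-0.1778 − -1.6070·1.3184 = +2.3981 (running +23.8136)
  i=6: -1.6070·-2.2545 − 0.0007·-0.1778 = +3.6231 (running +27.4367)
  i=7: 0.0007·-1.6364 − 1.9351·-2.2545 = +4.3615 (running +31.7981)
  i=8: 1.9351·0.9647 − 2.8108·-1.6364 = +6.4662 (running +38.2644)
Area = |Σ|/2 = |38.2644|/2 = 19.1322

Area at t=0.654: 19.1322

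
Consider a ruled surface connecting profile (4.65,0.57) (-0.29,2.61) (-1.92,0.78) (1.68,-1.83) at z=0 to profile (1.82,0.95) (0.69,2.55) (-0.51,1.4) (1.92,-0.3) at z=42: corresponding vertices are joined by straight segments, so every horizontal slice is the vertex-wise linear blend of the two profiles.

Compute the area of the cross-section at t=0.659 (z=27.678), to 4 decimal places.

Cross-section at t=0.659: each vertex is (1-t)·p0[i] + t·p1[i].
  v1: (1-0.659)·(4.65,0.57) + 0.659·(1.82,0.95) = (2.7850,0.8204)
  v2: (1-0.659)·(-0.29,2.61) + 0.659·(0.69,2.55) = (0.3558,2.5705)
  v3: (1-0.659)·(-1.92,0.78) + 0.659·(-0.51,1.4) = (-0.9908,1.1886)
  v4: (1-0.659)·(1.68,-1.83) + 0.659·(1.92,-0.3) = (1.8382,-0.8217)
Shoelace sum Σ(x_i·y_{i+1} − x_{i+1}·y_i):
  i=1: 2.7850·2.5705 − 0.3558·0.8204 = +6.8669 (running +6.8669)
  i=2: 0.3558·1.1886 − -0.9908·2.5705 = +2.9698 (running +9.8366)
  i=3: -0.9908·-0.8217 − 1.8382·1.1886 = -1.3706 (running +8.4660)
  i=4: 1.8382·0.8204 − 2.7850·-0.8217 = +3.7966 (running +12.2626)
Area = |Σ|/2 = |12.2626|/2 = 6.1313

Area at t=0.659: 6.1313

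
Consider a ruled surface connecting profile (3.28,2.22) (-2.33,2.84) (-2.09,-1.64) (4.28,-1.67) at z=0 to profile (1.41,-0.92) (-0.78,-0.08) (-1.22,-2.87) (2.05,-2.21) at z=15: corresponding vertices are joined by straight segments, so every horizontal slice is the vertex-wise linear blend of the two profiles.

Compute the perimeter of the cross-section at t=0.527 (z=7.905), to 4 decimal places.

Cross-section at t=0.527: each vertex is (1-t)·p0[i] + t·p1[i].
  v1: (1-0.527)·(3.28,2.22) + 0.527·(1.41,-0.92) = (2.2945,0.5652)
  v2: (1-0.527)·(-2.33,2.84) + 0.527·(-0.78,-0.08) = (-1.5131,1.3012)
  v3: (1-0.527)·(-2.09,-1.64) + 0.527·(-1.22,-2.87) = (-1.6315,-2.2882)
  v4: (1-0.527)·(4.28,-1.67) + 0.527·(2.05,-2.21) = (3.1048,-1.9546)
Perimeter = Σ |v_{i+1} − v_i|:
  edge 1→2: √(-3.8077² + 0.7359²) = 3.8781 (running 3.8781)
  edge 2→3: √(-0.1184² + -3.5894²) = 3.5913 (running 7.4694)
  edge 3→4: √(4.7363² + 0.3336²) = 4.7480 (running 12.2175)
  edge 4→1: √(-0.8103² + 2.5198²) = 2.6469 (running 14.8644)
Perimeter = 14.8644

Perimeter at t=0.527: 14.8644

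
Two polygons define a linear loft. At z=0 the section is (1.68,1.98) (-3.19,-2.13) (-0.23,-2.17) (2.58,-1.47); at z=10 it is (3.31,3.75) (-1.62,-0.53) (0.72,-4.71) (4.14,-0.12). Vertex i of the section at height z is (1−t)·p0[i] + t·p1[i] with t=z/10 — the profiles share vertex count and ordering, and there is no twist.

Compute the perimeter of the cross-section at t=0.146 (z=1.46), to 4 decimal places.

Perimeter at t=0.146: 16.1227

Cross-section at t=0.146: each vertex is (1-t)·p0[i] + t·p1[i].
  v1: (1-0.146)·(1.68,1.98) + 0.146·(3.31,3.75) = (1.9180,2.2384)
  v2: (1-0.146)·(-3.19,-2.13) + 0.146·(-1.62,-0.53) = (-2.9608,-1.8964)
  v3: (1-0.146)·(-0.23,-2.17) + 0.146·(0.72,-4.71) = (-0.0913,-2.5408)
  v4: (1-0.146)·(2.58,-1.47) + 0.146·(4.14,-0.12) = (2.8078,-1.2729)
Perimeter = Σ |v_{i+1} − v_i|:
  edge 1→2: √(-4.8788² + -4.1348²) = 6.3952 (running 6.3952)
  edge 2→3: √(2.8695² + -0.6444²) = 2.9410 (running 9.3362)
  edge 3→4: √(2.8991² + 1.2679²) = 3.1642 (running 12.5004)
  edge 4→1: √(-0.8898² + 3.5113²) = 3.6223 (running 16.1227)
Perimeter = 16.1227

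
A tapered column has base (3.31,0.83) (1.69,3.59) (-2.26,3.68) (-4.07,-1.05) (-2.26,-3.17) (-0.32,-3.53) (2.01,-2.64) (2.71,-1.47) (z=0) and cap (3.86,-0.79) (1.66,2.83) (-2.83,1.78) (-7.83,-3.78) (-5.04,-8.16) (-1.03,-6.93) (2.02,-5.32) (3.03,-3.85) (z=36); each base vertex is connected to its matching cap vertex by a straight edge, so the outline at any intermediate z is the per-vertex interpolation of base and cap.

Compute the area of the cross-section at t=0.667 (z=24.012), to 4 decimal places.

Cross-section at t=0.667: each vertex is (1-t)·p0[i] + t·p1[i].
  v1: (1-0.667)·(3.31,0.83) + 0.667·(3.86,-0.79) = (3.6768,-0.2505)
  v2: (1-0.667)·(1.69,3.59) + 0.667·(1.66,2.83) = (1.6700,3.0831)
  v3: (1-0.667)·(-2.26,3.68) + 0.667·(-2.83,1.78) = (-2.6402,2.4127)
  v4: (1-0.667)·(-4.07,-1.05) + 0.667·(-7.83,-3.78) = (-6.5779,-2.8709)
  v5: (1-0.667)·(-2.26,-3.17) + 0.667·(-5.04,-8.16) = (-4.1143,-6.4983)
  v6: (1-0.667)·(-0.32,-3.53) + 0.667·(-1.03,-6.93) = (-0.7936,-5.7978)
  v7: (1-0.667)·(2.01,-2.64) + 0.667·(2.02,-5.32) = (2.0167,-4.4276)
  v8: (1-0.667)·(2.71,-1.47) + 0.667·(3.03,-3.85) = (2.9234,-3.0575)
Shoelace sum Σ(x_i·y_{i+1} − x_{i+1}·y_i):
  i=1: 3.6768·3.0831 − 1.6700·-0.2505 = +11.7544 (running +11.7544)
  i=2: 1.6700·2.4127 − -2.6402·3.0831 = +12.1691 (running +23.9235)
  i=3: -2.6402·-2.8709 − -6.5779·2.4127 = +23.4503 (running +47.3738)
  i=4: -6.5779·-6.4983 − -4.1143·-2.8709 = +30.9338 (running +78.3076)
  i=5: -4.1143·-5.7978 − -0.7936·-6.4983 = +18.6968 (running +97.0044)
  i=6: -0.7936·-4.4276 − 2.0167·-5.7978 = +15.2058 (running +112.2102)
  i=7: 2.0167·-3.0575 − 2.9234·-4.4276 = +6.7778 (running +118.9881)
  i=8: 2.9234·-0.2505 − 3.6768·-3.0575 = +10.5094 (running +129.4975)
Area = |Σ|/2 = |129.4975|/2 = 64.7487

Area at t=0.667: 64.7487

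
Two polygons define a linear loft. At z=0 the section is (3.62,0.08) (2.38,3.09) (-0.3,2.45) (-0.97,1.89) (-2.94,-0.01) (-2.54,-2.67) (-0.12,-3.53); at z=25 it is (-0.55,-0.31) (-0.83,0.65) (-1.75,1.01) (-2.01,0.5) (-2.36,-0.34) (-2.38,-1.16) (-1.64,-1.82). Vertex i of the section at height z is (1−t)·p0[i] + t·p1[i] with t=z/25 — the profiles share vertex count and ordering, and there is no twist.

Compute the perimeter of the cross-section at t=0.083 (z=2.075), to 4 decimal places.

Cross-section at t=0.083: each vertex is (1-t)·p0[i] + t·p1[i].
  v1: (1-0.083)·(3.62,0.08) + 0.083·(-0.55,-0.31) = (3.2739,0.0476)
  v2: (1-0.083)·(2.38,3.09) + 0.083·(-0.83,0.65) = (2.1136,2.8875)
  v3: (1-0.083)·(-0.3,2.45) + 0.083·(-1.75,1.01) = (-0.4204,2.3305)
  v4: (1-0.083)·(-0.97,1.89) + 0.083·(-2.01,0.5) = (-1.0563,1.7746)
  v5: (1-0.083)·(-2.94,-0.01) + 0.083·(-2.36,-0.34) = (-2.8919,-0.0374)
  v6: (1-0.083)·(-2.54,-2.67) + 0.083·(-2.38,-1.16) = (-2.5267,-2.5447)
  v7: (1-0.083)·(-0.12,-3.53) + 0.083·(-1.64,-1.82) = (-0.2462,-3.3881)
Perimeter = Σ |v_{i+1} − v_i|:
  edge 1→2: √(-1.1603² + 2.8399²) = 3.0678 (running 3.0678)
  edge 2→3: √(-2.5339² + -0.5570²) = 2.5944 (running 5.6622)
  edge 3→4: √(-0.6360² + -0.5558²) = 0.8446 (running 6.5068)
  edge 4→5: √(-1.8355² + -1.8120²) = 2.5793 (running 9.0861)
  edge 5→6: √(0.3651² + -2.5073²) = 2.5337 (running 11.6198)
  edge 6→7: √(2.2806² + -0.8434²) = 2.4315 (running 14.0513)
  edge 7→1: √(3.5201² + 3.4357²) = 4.9188 (running 18.9701)
Perimeter = 18.9701

Perimeter at t=0.083: 18.9701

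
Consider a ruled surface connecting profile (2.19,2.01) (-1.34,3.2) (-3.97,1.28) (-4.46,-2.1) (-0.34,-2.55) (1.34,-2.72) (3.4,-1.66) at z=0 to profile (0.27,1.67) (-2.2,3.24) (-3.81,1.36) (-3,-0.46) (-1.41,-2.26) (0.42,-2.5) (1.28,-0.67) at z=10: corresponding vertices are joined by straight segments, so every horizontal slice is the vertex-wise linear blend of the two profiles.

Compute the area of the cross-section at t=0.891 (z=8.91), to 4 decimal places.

Area at t=0.891: 19.3148

Cross-section at t=0.891: each vertex is (1-t)·p0[i] + t·p1[i].
  v1: (1-0.891)·(2.19,2.01) + 0.891·(0.27,1.67) = (0.4793,1.7071)
  v2: (1-0.891)·(-1.34,3.2) + 0.891·(-2.2,3.24) = (-2.1063,3.2356)
  v3: (1-0.891)·(-3.97,1.28) + 0.891·(-3.81,1.36) = (-3.8274,1.3513)
  v4: (1-0.891)·(-4.46,-2.1) + 0.891·(-3,-0.46) = (-3.1591,-0.6388)
  v5: (1-0.891)·(-0.34,-2.55) + 0.891·(-1.41,-2.26) = (-1.2934,-2.2916)
  v6: (1-0.891)·(1.34,-2.72) + 0.891·(0.42,-2.5) = (0.5203,-2.5240)
  v7: (1-0.891)·(3.4,-1.66) + 0.891·(1.28,-0.67) = (1.5111,-0.7779)
Shoelace sum Σ(x_i·y_{i+1} − x_{i+1}·y_i):
  i=1: 0.4793·3.2356 − -2.1063·1.7071 = +5.1463 (running +5.1463)
  i=2: -2.1063·1.3513 − -3.8274·3.2356 = +9.5381 (running +14.6844)
  i=3: -3.8274·-0.6388 − -3.1591·1.3513 = +6.7137 (running +21.3981)
  i=4: -3.1591·-2.2916 − -1.2934·-0.6388 = +6.4134 (running +27.8114)
  i=5: -1.2934·-2.5240 − 0.5203·-2.2916 = +4.4567 (running +32.2681)
  i=6: 0.5203·-0.7779 − 1.5111·-2.5240 = +3.4092 (running +35.6773)
  i=7: 1.5111·1.7071 − 0.4793·-0.7779 = +2.9523 (running +38.6297)
Area = |Σ|/2 = |38.6297|/2 = 19.3148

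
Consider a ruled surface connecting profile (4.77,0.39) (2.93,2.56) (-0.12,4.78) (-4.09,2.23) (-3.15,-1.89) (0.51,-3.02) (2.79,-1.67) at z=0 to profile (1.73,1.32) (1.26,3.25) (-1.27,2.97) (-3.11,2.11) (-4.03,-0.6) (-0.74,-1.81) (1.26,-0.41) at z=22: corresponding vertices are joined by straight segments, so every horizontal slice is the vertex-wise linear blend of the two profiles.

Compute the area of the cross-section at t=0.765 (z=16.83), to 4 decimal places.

Area at t=0.765: 24.8209

Cross-section at t=0.765: each vertex is (1-t)·p0[i] + t·p1[i].
  v1: (1-0.765)·(4.77,0.39) + 0.765·(1.73,1.32) = (2.4444,1.1015)
  v2: (1-0.765)·(2.93,2.56) + 0.765·(1.26,3.25) = (1.6524,3.0878)
  v3: (1-0.765)·(-0.12,4.78) + 0.765·(-1.27,2.97) = (-0.9998,3.3954)
  v4: (1-0.765)·(-4.09,2.23) + 0.765·(-3.11,2.11) = (-3.3403,2.1382)
  v5: (1-0.765)·(-3.15,-1.89) + 0.765·(-4.03,-0.6) = (-3.8232,-0.9031)
  v6: (1-0.765)·(0.51,-3.02) + 0.765·(-0.74,-1.81) = (-0.4463,-2.0944)
  v7: (1-0.765)·(2.79,-1.67) + 0.765·(1.26,-0.41) = (1.6195,-0.7061)
Shoelace sum Σ(x_i·y_{i+1} − x_{i+1}·y_i):
  i=1: 2.4444·3.0878 − 1.6524·1.1015 = +5.7278 (running +5.7278)
  i=2: 1.6524·3.3954 − -0.9998·3.0878 = +8.6977 (running +14.4256)
  i=3: -0.9998·2.1382 − -3.3403·3.3954 = +9.2038 (running +23.6294)
  i=4: -3.3403·-0.9031 − -3.8232·2.1382 = +11.1916 (running +34.8210)
  i=5: -3.8232·-2.0944 − -0.4463·-0.9031 = +7.6041 (running +42.4250)
  i=6: -0.4463·-0.7061 − 1.6195·-2.0944 = +3.7070 (running +46.1320)
  i=7: 1.6195·1.1015 − 2.4444·-0.7061 = +3.5098 (running +49.6419)
Area = |Σ|/2 = |49.6419|/2 = 24.8209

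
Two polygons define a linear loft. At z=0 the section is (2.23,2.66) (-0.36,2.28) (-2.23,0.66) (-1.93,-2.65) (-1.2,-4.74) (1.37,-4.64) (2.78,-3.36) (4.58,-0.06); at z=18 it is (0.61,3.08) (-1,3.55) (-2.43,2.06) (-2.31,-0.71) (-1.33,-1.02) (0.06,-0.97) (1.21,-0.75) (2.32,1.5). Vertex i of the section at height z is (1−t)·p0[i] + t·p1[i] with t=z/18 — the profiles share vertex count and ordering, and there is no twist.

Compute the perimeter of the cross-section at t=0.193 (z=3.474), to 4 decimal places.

Perimeter at t=0.193: 20.8758

Cross-section at t=0.193: each vertex is (1-t)·p0[i] + t·p1[i].
  v1: (1-0.193)·(2.23,2.66) + 0.193·(0.61,3.08) = (1.9173,2.7411)
  v2: (1-0.193)·(-0.36,2.28) + 0.193·(-1,3.55) = (-0.4835,2.5251)
  v3: (1-0.193)·(-2.23,0.66) + 0.193·(-2.43,2.06) = (-2.2686,0.9302)
  v4: (1-0.193)·(-1.93,-2.65) + 0.193·(-2.31,-0.71) = (-2.0033,-2.2756)
  v5: (1-0.193)·(-1.2,-4.74) + 0.193·(-1.33,-1.02) = (-1.2251,-4.0220)
  v6: (1-0.193)·(1.37,-4.64) + 0.193·(0.06,-0.97) = (1.1172,-3.9317)
  v7: (1-0.193)·(2.78,-3.36) + 0.193·(1.21,-0.75) = (2.4770,-2.8563)
  v8: (1-0.193)·(4.58,-0.06) + 0.193·(2.32,1.5) = (4.1438,0.2411)
Perimeter = Σ |v_{i+1} − v_i|:
  edge 1→2: √(-2.4009² + -0.2160²) = 2.4106 (running 2.4106)
  edge 2→3: √(-1.7851² + -1.5949²) = 2.3938 (running 4.8043)
  edge 3→4: √(0.2653² + -3.2058²) = 3.2167 (running 8.0211)
  edge 4→5: √(0.7782² + -1.7465²) = 1.9120 (running 9.9331)
  edge 5→6: √(2.3423² + 0.0904²) = 2.3440 (running 12.2771)
  edge 6→7: √(1.3598² + 1.0754²) = 1.7337 (running 14.0108)
  edge 7→8: √(1.6668² + 3.0974²) = 3.5174 (running 17.5281)
  edge 8→1: √(-2.2265² + 2.5000²) = 3.3477 (running 20.8758)
Perimeter = 20.8758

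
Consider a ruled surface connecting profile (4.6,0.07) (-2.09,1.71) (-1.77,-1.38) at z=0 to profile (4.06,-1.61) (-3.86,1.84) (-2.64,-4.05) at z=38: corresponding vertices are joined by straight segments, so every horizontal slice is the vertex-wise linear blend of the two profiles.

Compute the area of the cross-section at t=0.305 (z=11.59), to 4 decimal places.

Cross-section at t=0.305: each vertex is (1-t)·p0[i] + t·p1[i].
  v1: (1-0.305)·(4.6,0.07) + 0.305·(4.06,-1.61) = (4.4353,-0.4424)
  v2: (1-0.305)·(-2.09,1.71) + 0.305·(-3.86,1.84) = (-2.6299,1.7496)
  v3: (1-0.305)·(-1.77,-1.38) + 0.305·(-2.64,-4.05) = (-2.0354,-2.1944)
Shoelace sum Σ(x_i·y_{i+1} − x_{i+1}·y_i):
  i=1: 4.4353·1.7496 − -2.6299·-0.4424 = +6.5968 (running +6.5968)
  i=2: -2.6299·-2.1944 − -2.0354·1.7496 = +9.3320 (running +15.9287)
  i=3: -2.0354·-0.4424 − 4.4353·-2.1944 = +10.6330 (running +26.5618)
Area = |Σ|/2 = |26.5618|/2 = 13.2809

Area at t=0.305: 13.2809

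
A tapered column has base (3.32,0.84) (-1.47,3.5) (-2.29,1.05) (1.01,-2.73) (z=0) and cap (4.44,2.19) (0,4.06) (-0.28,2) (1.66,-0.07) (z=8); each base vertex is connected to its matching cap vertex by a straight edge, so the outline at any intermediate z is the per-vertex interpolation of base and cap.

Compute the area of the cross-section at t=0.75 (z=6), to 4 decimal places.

Area at t=0.75: 11.5876

Cross-section at t=0.75: each vertex is (1-t)·p0[i] + t·p1[i].
  v1: (1-0.75)·(3.32,0.84) + 0.75·(4.44,2.19) = (4.1600,1.8525)
  v2: (1-0.75)·(-1.47,3.5) + 0.75·(0,4.06) = (-0.3675,3.9200)
  v3: (1-0.75)·(-2.29,1.05) + 0.75·(-0.28,2) = (-0.7825,1.7625)
  v4: (1-0.75)·(1.01,-2.73) + 0.75·(1.66,-0.07) = (1.4975,-0.7350)
Shoelace sum Σ(x_i·y_{i+1} − x_{i+1}·y_i):
  i=1: 4.1600·3.9200 − -0.3675·1.8525 = +16.9880 (running +16.9880)
  i=2: -0.3675·1.7625 − -0.7825·3.9200 = +2.4197 (running +19.4077)
  i=3: -0.7825·-0.7350 − 1.4975·1.7625 = -2.0642 (running +17.3435)
  i=4: 1.4975·1.8525 − 4.1600·-0.7350 = +5.8317 (running +23.1752)
Area = |Σ|/2 = |23.1752|/2 = 11.5876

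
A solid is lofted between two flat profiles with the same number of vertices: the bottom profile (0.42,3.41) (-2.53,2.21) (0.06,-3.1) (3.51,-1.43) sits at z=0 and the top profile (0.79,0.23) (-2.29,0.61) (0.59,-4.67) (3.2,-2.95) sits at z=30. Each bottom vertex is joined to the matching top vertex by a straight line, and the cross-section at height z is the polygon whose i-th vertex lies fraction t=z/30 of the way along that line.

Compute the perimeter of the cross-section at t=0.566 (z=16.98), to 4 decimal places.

Cross-section at t=0.566: each vertex is (1-t)·p0[i] + t·p1[i].
  v1: (1-0.566)·(0.42,3.41) + 0.566·(0.79,0.23) = (0.6294,1.6101)
  v2: (1-0.566)·(-2.53,2.21) + 0.566·(-2.29,0.61) = (-2.3942,1.3044)
  v3: (1-0.566)·(0.06,-3.1) + 0.566·(0.59,-4.67) = (0.3600,-3.9886)
  v4: (1-0.566)·(3.51,-1.43) + 0.566·(3.2,-2.95) = (3.3345,-2.2903)
Perimeter = Σ |v_{i+1} − v_i|:
  edge 1→2: √(-3.0236² + -0.3057²) = 3.0390 (running 3.0390)
  edge 2→3: √(2.7541² + -5.2930²) = 5.9667 (running 9.0057)
  edge 3→4: √(2.9746² + 1.6983²) = 3.4252 (running 12.4309)
  edge 4→1: √(-2.7051² + 3.9004²) = 4.7467 (running 17.1776)
Perimeter = 17.1776

Perimeter at t=0.566: 17.1776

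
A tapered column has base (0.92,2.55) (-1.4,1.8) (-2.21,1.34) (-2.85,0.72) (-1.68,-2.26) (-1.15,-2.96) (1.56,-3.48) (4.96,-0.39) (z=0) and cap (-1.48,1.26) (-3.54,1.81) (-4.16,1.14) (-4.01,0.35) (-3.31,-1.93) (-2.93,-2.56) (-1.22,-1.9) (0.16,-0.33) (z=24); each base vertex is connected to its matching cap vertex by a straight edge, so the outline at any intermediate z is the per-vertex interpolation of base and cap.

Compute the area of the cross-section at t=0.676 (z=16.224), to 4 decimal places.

Area at t=0.676: 16.1348

Cross-section at t=0.676: each vertex is (1-t)·p0[i] + t·p1[i].
  v1: (1-0.676)·(0.92,2.55) + 0.676·(-1.48,1.26) = (-0.7024,1.6780)
  v2: (1-0.676)·(-1.4,1.8) + 0.676·(-3.54,1.81) = (-2.8466,1.8068)
  v3: (1-0.676)·(-2.21,1.34) + 0.676·(-4.16,1.14) = (-3.5282,1.2048)
  v4: (1-0.676)·(-2.85,0.72) + 0.676·(-4.01,0.35) = (-3.6342,0.4699)
  v5: (1-0.676)·(-1.68,-2.26) + 0.676·(-3.31,-1.93) = (-2.7819,-2.0369)
  v6: (1-0.676)·(-1.15,-2.96) + 0.676·(-2.93,-2.56) = (-2.3533,-2.6896)
  v7: (1-0.676)·(1.56,-3.48) + 0.676·(-1.22,-1.9) = (-0.3193,-2.4119)
  v8: (1-0.676)·(4.96,-0.39) + 0.676·(0.16,-0.33) = (1.7152,-0.3494)
Shoelace sum Σ(x_i·y_{i+1} − x_{i+1}·y_i):
  i=1: -0.7024·1.8068 − -2.8466·1.6780 = +3.5075 (running +3.5075)
  i=2: -2.8466·1.2048 − -3.5282·1.8068 = +2.9450 (running +6.4525)
  i=3: -3.5282·0.4699 − -3.6342·1.2048 = +2.7206 (running +9.1731)
  i=4: -3.6342·-2.0369 − -2.7819·0.4699 = +8.7096 (running +17.8827)
  i=5: -2.7819·-2.6896 − -2.3533·-2.0369 = +2.6887 (running +20.5714)
  i=6: -2.3533·-2.4119 − -0.3193·-2.6896 = +4.8172 (running +25.3886)
  i=7: -0.3193·-0.3494 − 1.7152·-2.4119 = +4.2485 (running +29.6371)
  i=8: 1.7152·1.6780 − -0.7024·-0.3494 = +2.6326 (running +32.2697)
Area = |Σ|/2 = |32.2697|/2 = 16.1348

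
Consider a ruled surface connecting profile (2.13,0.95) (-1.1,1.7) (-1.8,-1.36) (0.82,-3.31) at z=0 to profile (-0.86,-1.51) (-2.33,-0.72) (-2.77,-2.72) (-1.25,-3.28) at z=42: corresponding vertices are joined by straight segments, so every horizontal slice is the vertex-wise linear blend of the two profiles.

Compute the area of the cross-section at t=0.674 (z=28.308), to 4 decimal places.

Area at t=0.674: 5.3753

Cross-section at t=0.674: each vertex is (1-t)·p0[i] + t·p1[i].
  v1: (1-0.674)·(2.13,0.95) + 0.674·(-0.86,-1.51) = (0.1147,-0.7080)
  v2: (1-0.674)·(-1.1,1.7) + 0.674·(-2.33,-0.72) = (-1.9290,0.0689)
  v3: (1-0.674)·(-1.8,-1.36) + 0.674·(-2.77,-2.72) = (-2.4538,-2.2766)
  v4: (1-0.674)·(0.82,-3.31) + 0.674·(-1.25,-3.28) = (-0.5752,-3.2898)
Shoelace sum Σ(x_i·y_{i+1} − x_{i+1}·y_i):
  i=1: 0.1147·0.0689 − -1.9290·-0.7080 = -1.3579 (running -1.3579)
  i=2: -1.9290·-2.2766 − -2.4538·0.0689 = +4.5608 (running +3.2029)
  i=3: -2.4538·-3.2898 − -0.5752·-2.2766 = +6.7629 (running +9.9658)
  i=4: -0.5752·-0.7080 − 0.1147·-3.2898 = +0.7847 (running +10.7505)
Area = |Σ|/2 = |10.7505|/2 = 5.3753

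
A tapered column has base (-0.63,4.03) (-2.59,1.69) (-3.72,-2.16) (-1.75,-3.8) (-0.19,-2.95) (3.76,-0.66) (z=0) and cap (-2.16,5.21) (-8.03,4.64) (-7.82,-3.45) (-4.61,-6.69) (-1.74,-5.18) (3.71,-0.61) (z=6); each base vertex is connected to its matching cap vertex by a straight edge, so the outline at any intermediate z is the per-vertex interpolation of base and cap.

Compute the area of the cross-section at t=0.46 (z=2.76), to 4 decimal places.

Cross-section at t=0.46: each vertex is (1-t)·p0[i] + t·p1[i].
  v1: (1-0.46)·(-0.63,4.03) + 0.46·(-2.16,5.21) = (-1.3338,4.5728)
  v2: (1-0.46)·(-2.59,1.69) + 0.46·(-8.03,4.64) = (-5.0924,3.0470)
  v3: (1-0.46)·(-3.72,-2.16) + 0.46·(-7.82,-3.45) = (-5.6060,-2.7534)
  v4: (1-0.46)·(-1.75,-3.8) + 0.46·(-4.61,-6.69) = (-3.0656,-5.1294)
  v5: (1-0.46)·(-0.19,-2.95) + 0.46·(-1.74,-5.18) = (-0.9030,-3.9758)
  v6: (1-0.46)·(3.76,-0.66) + 0.46·(3.71,-0.61) = (3.7370,-0.6370)
Shoelace sum Σ(x_i·y_{i+1} − x_{i+1}·y_i):
  i=1: -1.3338·3.0470 − -5.0924·4.5728 = +19.2224 (running +19.2224)
  i=2: -5.0924·-2.7534 − -5.6060·3.0470 = +31.1029 (running +50.3253)
  i=3: -5.6060·-5.1294 − -3.0656·-2.7534 = +20.3146 (running +70.6399)
  i=4: -3.0656·-3.9758 − -0.9030·-5.1294 = +7.5564 (running +78.1963)
  i=5: -0.9030·-0.6370 − 3.7370·-3.9758 = +15.4328 (running +93.6291)
  i=6: 3.7370·4.5728 − -1.3338·-0.6370 = +16.2389 (running +109.8680)
Area = |Σ|/2 = |109.8680|/2 = 54.9340

Area at t=0.46: 54.9340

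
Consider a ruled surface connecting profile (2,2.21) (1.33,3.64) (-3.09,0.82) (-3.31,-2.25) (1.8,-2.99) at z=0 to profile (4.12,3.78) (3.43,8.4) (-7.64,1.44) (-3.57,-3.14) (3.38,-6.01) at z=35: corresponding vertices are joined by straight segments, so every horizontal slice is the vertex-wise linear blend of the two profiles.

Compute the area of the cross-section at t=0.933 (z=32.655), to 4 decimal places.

Cross-section at t=0.933: each vertex is (1-t)·p0[i] + t·p1[i].
  v1: (1-0.933)·(2,2.21) + 0.933·(4.12,3.78) = (3.9780,3.6748)
  v2: (1-0.933)·(1.33,3.64) + 0.933·(3.43,8.4) = (3.2893,8.0811)
  v3: (1-0.933)·(-3.09,0.82) + 0.933·(-7.64,1.44) = (-7.3351,1.3985)
  v4: (1-0.933)·(-3.31,-2.25) + 0.933·(-3.57,-3.14) = (-3.5526,-3.0804)
  v5: (1-0.933)·(1.8,-2.99) + 0.933·(3.38,-6.01) = (3.2741,-5.8077)
Shoelace sum Σ(x_i·y_{i+1} − x_{i+1}·y_i):
  i=1: 3.9780·8.0811 − 3.2893·3.6748 = +20.0587 (running +20.0587)
  i=2: 3.2893·1.3985 − -7.3351·8.0811 = +63.8759 (running +83.9345)
  i=3: -7.3351·-3.0804 − -3.5526·1.3985 = +27.5631 (running +111.4977)
  i=4: -3.5526·-5.8077 − 3.2741·-3.0804 = +30.7177 (running +142.2154)
  i=5: 3.2741·3.6748 − 3.9780·-5.8077 = +35.1345 (running +177.3499)
Area = |Σ|/2 = |177.3499|/2 = 88.6749

Area at t=0.933: 88.6749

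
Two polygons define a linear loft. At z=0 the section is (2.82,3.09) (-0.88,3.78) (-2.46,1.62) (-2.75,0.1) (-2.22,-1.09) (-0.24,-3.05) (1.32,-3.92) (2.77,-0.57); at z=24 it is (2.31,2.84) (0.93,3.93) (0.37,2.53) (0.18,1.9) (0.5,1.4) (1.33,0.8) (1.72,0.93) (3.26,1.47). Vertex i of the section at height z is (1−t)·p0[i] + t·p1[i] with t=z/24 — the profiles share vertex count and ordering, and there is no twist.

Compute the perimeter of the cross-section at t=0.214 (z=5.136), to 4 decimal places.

Perimeter at t=0.214: 18.3818

Cross-section at t=0.214: each vertex is (1-t)·p0[i] + t·p1[i].
  v1: (1-0.214)·(2.82,3.09) + 0.214·(2.31,2.84) = (2.7109,3.0365)
  v2: (1-0.214)·(-0.88,3.78) + 0.214·(0.93,3.93) = (-0.4927,3.8121)
  v3: (1-0.214)·(-2.46,1.62) + 0.214·(0.37,2.53) = (-1.8544,1.8147)
  v4: (1-0.214)·(-2.75,0.1) + 0.214·(0.18,1.9) = (-2.1230,0.4852)
  v5: (1-0.214)·(-2.22,-1.09) + 0.214·(0.5,1.4) = (-1.6379,-0.5571)
  v6: (1-0.214)·(-0.24,-3.05) + 0.214·(1.33,0.8) = (0.0960,-2.2261)
  v7: (1-0.214)·(1.32,-3.92) + 0.214·(1.72,0.93) = (1.4056,-2.8821)
  v8: (1-0.214)·(2.77,-0.57) + 0.214·(3.26,1.47) = (2.8749,-0.1334)
Perimeter = Σ |v_{i+1} − v_i|:
  edge 1→2: √(-3.2035² + 0.7756²) = 3.2961 (running 3.2961)
  edge 2→3: √(-1.3617² + -1.9974²) = 2.4174 (running 5.7135)
  edge 3→4: √(-0.2686² + -1.3295²) = 1.3564 (running 7.0699)
  edge 4→5: √(0.4851² + -1.0423²) = 1.1497 (running 8.2195)
  edge 5→6: √(1.7339² + -1.6690²) = 2.4066 (running 10.6262)
  edge 6→7: √(1.3096² + -0.6560²) = 1.4647 (running 12.0909)
  edge 7→8: √(1.4693² + 2.7487²) = 3.1167 (running 15.2076)
  edge 8→1: √(-0.1640² + 3.1699²) = 3.1742 (running 18.3818)
Perimeter = 18.3818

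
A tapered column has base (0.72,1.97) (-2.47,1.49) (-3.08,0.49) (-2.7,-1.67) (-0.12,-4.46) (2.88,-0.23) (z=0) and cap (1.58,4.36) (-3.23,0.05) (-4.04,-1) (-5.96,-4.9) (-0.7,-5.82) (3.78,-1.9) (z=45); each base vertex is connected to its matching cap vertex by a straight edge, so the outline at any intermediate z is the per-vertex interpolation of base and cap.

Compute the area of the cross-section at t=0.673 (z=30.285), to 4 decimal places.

Area at t=0.673: 42.3162

Cross-section at t=0.673: each vertex is (1-t)·p0[i] + t·p1[i].
  v1: (1-0.673)·(0.72,1.97) + 0.673·(1.58,4.36) = (1.2988,3.5785)
  v2: (1-0.673)·(-2.47,1.49) + 0.673·(-3.23,0.05) = (-2.9815,0.5209)
  v3: (1-0.673)·(-3.08,0.49) + 0.673·(-4.04,-1) = (-3.7261,-0.5128)
  v4: (1-0.673)·(-2.7,-1.67) + 0.673·(-5.96,-4.9) = (-4.8940,-3.8438)
  v5: (1-0.673)·(-0.12,-4.46) + 0.673·(-0.7,-5.82) = (-0.5103,-5.3753)
  v6: (1-0.673)·(2.88,-0.23) + 0.673·(3.78,-1.9) = (3.4857,-1.3539)
Shoelace sum Σ(x_i·y_{i+1} − x_{i+1}·y_i):
  i=1: 1.2988·0.5209 − -2.9815·3.5785 = +11.3456 (running +11.3456)
  i=2: -2.9815·-0.5128 − -3.7261·0.5209 = +3.4697 (running +14.8153)
  i=3: -3.7261·-3.8438 − -4.8940·-0.5128 = +11.8128 (running +26.6281)
  i=4: -4.8940·-5.3753 − -0.5103·-3.8438 = +24.3449 (running +50.9730)
  i=5: -0.5103·-1.3539 − 3.4857·-5.3753 = +19.4276 (running +70.4005)
  i=6: 3.4857·3.5785 − 1.2988·-1.3539 = +14.2319 (running +84.6324)
Area = |Σ|/2 = |84.6324|/2 = 42.3162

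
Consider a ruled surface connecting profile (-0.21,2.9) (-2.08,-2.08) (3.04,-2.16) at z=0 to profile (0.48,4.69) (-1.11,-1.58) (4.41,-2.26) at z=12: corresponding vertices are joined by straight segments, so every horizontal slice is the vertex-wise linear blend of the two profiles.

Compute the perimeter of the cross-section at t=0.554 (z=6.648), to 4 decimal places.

Perimeter at t=0.554: 18.4075

Cross-section at t=0.554: each vertex is (1-t)·p0[i] + t·p1[i].
  v1: (1-0.554)·(-0.21,2.9) + 0.554·(0.48,4.69) = (0.1723,3.8917)
  v2: (1-0.554)·(-2.08,-2.08) + 0.554·(-1.11,-1.58) = (-1.5426,-1.8030)
  v3: (1-0.554)·(3.04,-2.16) + 0.554·(4.41,-2.26) = (3.7990,-2.2154)
Perimeter = Σ |v_{i+1} − v_i|:
  edge 1→2: √(-1.7149² + -5.6947²) = 5.9473 (running 5.9473)
  edge 2→3: √(5.3416² + -0.4124²) = 5.3575 (running 11.3048)
  edge 3→1: √(-3.6267² + 6.1071²) = 7.1028 (running 18.4075)
Perimeter = 18.4075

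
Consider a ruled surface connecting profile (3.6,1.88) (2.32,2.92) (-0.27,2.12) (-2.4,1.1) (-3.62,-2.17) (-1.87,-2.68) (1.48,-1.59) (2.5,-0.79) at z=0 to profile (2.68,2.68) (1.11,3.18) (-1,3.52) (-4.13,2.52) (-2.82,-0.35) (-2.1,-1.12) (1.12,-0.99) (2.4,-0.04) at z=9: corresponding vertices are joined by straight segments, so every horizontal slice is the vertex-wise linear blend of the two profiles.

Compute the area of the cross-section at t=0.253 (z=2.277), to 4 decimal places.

Cross-section at t=0.253: each vertex is (1-t)·p0[i] + t·p1[i].
  v1: (1-0.253)·(3.6,1.88) + 0.253·(2.68,2.68) = (3.3672,2.0824)
  v2: (1-0.253)·(2.32,2.92) + 0.253·(1.11,3.18) = (2.0139,2.9858)
  v3: (1-0.253)·(-0.27,2.12) + 0.253·(-1,3.52) = (-0.4547,2.4742)
  v4: (1-0.253)·(-2.4,1.1) + 0.253·(-4.13,2.52) = (-2.8377,1.4593)
  v5: (1-0.253)·(-3.62,-2.17) + 0.253·(-2.82,-0.35) = (-3.4176,-1.7095)
  v6: (1-0.253)·(-1.87,-2.68) + 0.253·(-2.1,-1.12) = (-1.9282,-2.2853)
  v7: (1-0.253)·(1.48,-1.59) + 0.253·(1.12,-0.99) = (1.3889,-1.4382)
  v8: (1-0.253)·(2.5,-0.79) + 0.253·(2.4,-0.04) = (2.4747,-0.6003)
Shoelace sum Σ(x_i·y_{i+1} − x_{i+1}·y_i):
  i=1: 3.3672·2.9858 − 2.0139·2.0824 = +5.8602 (running +5.8602)
  i=2: 2.0139·2.4742 − -0.4547·2.9858 = +6.3403 (running +12.2005)
  i=3: -0.4547·1.4593 − -2.8377·2.4742 = +6.3575 (running +18.5580)
  i=4: -2.8377·-1.7095 − -3.4176·1.4593 = +9.8383 (running +28.3963)
  i=5: -3.4176·-2.2853 − -1.9282·-1.7095 = +4.5140 (running +32.9103)
  i=6: -1.9282·-1.4382 − 1.3889·-2.2853 = +5.9472 (running +38.8575)
  i=7: 1.3889·-0.6003 − 2.4747·-1.4382 = +2.7254 (running +41.5829)
  i=8: 2.4747·2.0824 − 3.3672·-0.6003 = +7.1745 (running +48.7574)
Area = |Σ|/2 = |48.7574|/2 = 24.3787

Area at t=0.253: 24.3787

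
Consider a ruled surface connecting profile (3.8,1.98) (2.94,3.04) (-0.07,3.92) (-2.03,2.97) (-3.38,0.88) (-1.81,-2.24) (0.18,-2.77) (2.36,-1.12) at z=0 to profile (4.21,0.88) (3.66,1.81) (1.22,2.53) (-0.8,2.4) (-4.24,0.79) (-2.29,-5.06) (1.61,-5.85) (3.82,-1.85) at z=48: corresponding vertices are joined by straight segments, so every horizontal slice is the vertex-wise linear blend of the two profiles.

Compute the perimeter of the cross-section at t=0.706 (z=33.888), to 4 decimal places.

Perimeter at t=0.706: 24.9233

Cross-section at t=0.706: each vertex is (1-t)·p0[i] + t·p1[i].
  v1: (1-0.706)·(3.8,1.98) + 0.706·(4.21,0.88) = (4.0895,1.2034)
  v2: (1-0.706)·(2.94,3.04) + 0.706·(3.66,1.81) = (3.4483,2.1716)
  v3: (1-0.706)·(-0.07,3.92) + 0.706·(1.22,2.53) = (0.8407,2.9387)
  v4: (1-0.706)·(-2.03,2.97) + 0.706·(-0.8,2.4) = (-1.1616,2.5676)
  v5: (1-0.706)·(-3.38,0.88) + 0.706·(-4.24,0.79) = (-3.9872,0.8165)
  v6: (1-0.706)·(-1.81,-2.24) + 0.706·(-2.29,-5.06) = (-2.1489,-4.2309)
  v7: (1-0.706)·(0.18,-2.77) + 0.706·(1.61,-5.85) = (1.1896,-4.9445)
  v8: (1-0.706)·(2.36,-1.12) + 0.706·(3.82,-1.85) = (3.3908,-1.6354)
Perimeter = Σ |v_{i+1} − v_i|:
  edge 1→2: √(-0.6411² + 0.9682²) = 1.1613 (running 1.1613)
  edge 2→3: √(-2.6076² + 0.7670²) = 2.7181 (running 3.8793)
  edge 3→4: √(-2.0024² + -0.3711²) = 2.0365 (running 5.9158)
  edge 4→5: √(-2.8255² + -1.7511²) = 3.3242 (running 9.2399)
  edge 5→6: √(1.8383² + -5.0474²) = 5.3717 (running 14.6116)
  edge 6→7: √(3.3385² + -0.7136²) = 3.4139 (running 18.0255)
  edge 7→8: √(2.2012² + 3.3091²) = 3.9743 (running 21.9998)
  edge 8→1: √(0.6987² + 2.8388²) = 2.9235 (running 24.9233)
Perimeter = 24.9233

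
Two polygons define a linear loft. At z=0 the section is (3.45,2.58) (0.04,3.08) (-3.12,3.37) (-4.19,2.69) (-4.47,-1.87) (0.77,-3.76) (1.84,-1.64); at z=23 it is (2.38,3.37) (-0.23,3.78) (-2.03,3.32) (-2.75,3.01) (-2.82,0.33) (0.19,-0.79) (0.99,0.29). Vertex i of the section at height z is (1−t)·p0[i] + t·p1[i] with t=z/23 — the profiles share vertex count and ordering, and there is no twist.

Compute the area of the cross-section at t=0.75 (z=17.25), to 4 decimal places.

Cross-section at t=0.75: each vertex is (1-t)·p0[i] + t·p1[i].
  v1: (1-0.75)·(3.45,2.58) + 0.75·(2.38,3.37) = (2.6475,3.1725)
  v2: (1-0.75)·(0.04,3.08) + 0.75·(-0.23,3.78) = (-0.1625,3.6050)
  v3: (1-0.75)·(-3.12,3.37) + 0.75·(-2.03,3.32) = (-2.3025,3.3325)
  v4: (1-0.75)·(-4.19,2.69) + 0.75·(-2.75,3.01) = (-3.1100,2.9300)
  v5: (1-0.75)·(-4.47,-1.87) + 0.75·(-2.82,0.33) = (-3.2325,-0.2200)
  v6: (1-0.75)·(0.77,-3.76) + 0.75·(0.19,-0.79) = (0.3350,-1.5325)
  v7: (1-0.75)·(1.84,-1.64) + 0.75·(0.99,0.29) = (1.2025,-0.1925)
Shoelace sum Σ(x_i·y_{i+1} − x_{i+1}·y_i):
  i=1: 2.6475·3.6050 − -0.1625·3.1725 = +10.0598 (running +10.0598)
  i=2: -0.1625·3.3325 − -2.3025·3.6050 = +7.7590 (running +17.8188)
  i=3: -2.3025·2.9300 − -3.1100·3.3325 = +3.6178 (running +21.4365)
  i=4: -3.1100·-0.2200 − -3.2325·2.9300 = +10.1554 (running +31.5919)
  i=5: -3.2325·-1.5325 − 0.3350·-0.2200 = +5.0275 (running +36.6194)
  i=6: 0.3350·-0.1925 − 1.2025·-1.5325 = +1.7783 (running +38.3978)
  i=7: 1.2025·3.1725 − 2.6475·-0.1925 = +4.3246 (running +42.7224)
Area = |Σ|/2 = |42.7223|/2 = 21.3612

Area at t=0.75: 21.3612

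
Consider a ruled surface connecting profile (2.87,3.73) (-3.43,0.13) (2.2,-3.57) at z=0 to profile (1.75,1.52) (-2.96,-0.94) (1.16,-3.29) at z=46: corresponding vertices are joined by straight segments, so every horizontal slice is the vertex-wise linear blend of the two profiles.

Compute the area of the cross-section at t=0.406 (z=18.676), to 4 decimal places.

Area at t=0.406: 16.7806

Cross-section at t=0.406: each vertex is (1-t)·p0[i] + t·p1[i].
  v1: (1-0.406)·(2.87,3.73) + 0.406·(1.75,1.52) = (2.4153,2.8327)
  v2: (1-0.406)·(-3.43,0.13) + 0.406·(-2.96,-0.94) = (-3.2392,-0.3044)
  v3: (1-0.406)·(2.2,-3.57) + 0.406·(1.16,-3.29) = (1.7778,-3.4563)
Shoelace sum Σ(x_i·y_{i+1} − x_{i+1}·y_i):
  i=1: 2.4153·-0.3044 − -3.2392·2.8327 = +8.4405 (running +8.4405)
  i=2: -3.2392·-3.4563 − 1.7778·-0.3044 = +11.7368 (running +20.1773)
  i=3: 1.7778·2.8327 − 2.4153·-3.4563 = +13.3839 (running +33.5612)
Area = |Σ|/2 = |33.5612|/2 = 16.7806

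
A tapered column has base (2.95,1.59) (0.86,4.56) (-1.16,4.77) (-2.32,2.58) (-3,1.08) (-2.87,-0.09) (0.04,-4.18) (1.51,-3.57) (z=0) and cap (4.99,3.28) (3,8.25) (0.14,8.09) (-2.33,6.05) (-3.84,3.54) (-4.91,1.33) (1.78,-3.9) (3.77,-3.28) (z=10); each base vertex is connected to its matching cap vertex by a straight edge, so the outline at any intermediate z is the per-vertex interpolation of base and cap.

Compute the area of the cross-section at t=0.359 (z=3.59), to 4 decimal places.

Area at t=0.359: 48.1405

Cross-section at t=0.359: each vertex is (1-t)·p0[i] + t·p1[i].
  v1: (1-0.359)·(2.95,1.59) + 0.359·(4.99,3.28) = (3.6824,2.1967)
  v2: (1-0.359)·(0.86,4.56) + 0.359·(3,8.25) = (1.6283,5.8847)
  v3: (1-0.359)·(-1.16,4.77) + 0.359·(0.14,8.09) = (-0.6933,5.9619)
  v4: (1-0.359)·(-2.32,2.58) + 0.359·(-2.33,6.05) = (-2.3236,3.8257)
  v5: (1-0.359)·(-3,1.08) + 0.359·(-3.84,3.54) = (-3.3016,1.9631)
  v6: (1-0.359)·(-2.87,-0.09) + 0.359·(-4.91,1.33) = (-3.6024,0.4198)
  v7: (1-0.359)·(0.04,-4.18) + 0.359·(1.78,-3.9) = (0.6647,-4.0795)
  v8: (1-0.359)·(1.51,-3.57) + 0.359·(3.77,-3.28) = (2.3213,-3.4659)
Shoelace sum Σ(x_i·y_{i+1} − x_{i+1}·y_i):
  i=1: 3.6824·5.8847 − 1.6283·2.1967 = +18.0928 (running +18.0928)
  i=2: 1.6283·5.9619 − -0.6933·5.8847 = +13.7874 (running +31.8802)
  i=3: -0.6933·3.8257 − -2.3236·5.9619 = +11.2006 (running +43.0808)
  i=4: -2.3236·1.9631 − -3.3016·3.8257 = +8.0693 (running +51.1501)
  i=5: -3.3016·0.4198 − -3.6024·1.9631 = +5.6860 (running +56.8361)
  i=6: -3.6024·-4.0795 − 0.6647·0.4198 = +14.4167 (running +71.2528)
  i=7: 0.6647·-3.4659 − 2.3213·-4.0795 = +7.1662 (running +78.4191)
  i=8: 2.3213·2.1967 − 3.6824·-3.4659 = +17.8620 (running +96.2810)
Area = |Σ|/2 = |96.2810|/2 = 48.1405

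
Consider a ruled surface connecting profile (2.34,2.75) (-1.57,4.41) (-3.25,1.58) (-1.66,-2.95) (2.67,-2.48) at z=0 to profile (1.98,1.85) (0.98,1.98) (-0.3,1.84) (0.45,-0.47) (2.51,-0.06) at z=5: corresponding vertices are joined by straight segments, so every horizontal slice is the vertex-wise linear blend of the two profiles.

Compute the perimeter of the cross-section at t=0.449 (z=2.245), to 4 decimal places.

Cross-section at t=0.449: each vertex is (1-t)·p0[i] + t·p1[i].
  v1: (1-0.449)·(2.34,2.75) + 0.449·(1.98,1.85) = (2.1784,2.3459)
  v2: (1-0.449)·(-1.57,4.41) + 0.449·(0.98,1.98) = (-0.4250,3.3189)
  v3: (1-0.449)·(-3.25,1.58) + 0.449·(-0.3,1.84) = (-1.9254,1.6967)
  v4: (1-0.449)·(-1.66,-2.95) + 0.449·(0.45,-0.47) = (-0.7126,-1.8365)
  v5: (1-0.449)·(2.67,-2.48) + 0.449·(2.51,-0.06) = (2.5982,-1.3934)
Perimeter = Σ |v_{i+1} − v_i|:
  edge 1→2: √(-2.6034² + 0.9730²) = 2.7793 (running 2.7793)
  edge 2→3: √(-1.5004² + -1.6222²) = 2.2097 (running 4.9890)
  edge 3→4: √(1.2128² + -3.5332²) = 3.7356 (running 8.7246)
  edge 4→5: √(3.3108² + 0.4431²) = 3.3403 (running 12.0649)
  edge 5→1: √(-0.4198² + 3.7393²) = 3.7628 (running 15.8277)
Perimeter = 15.8277

Perimeter at t=0.449: 15.8277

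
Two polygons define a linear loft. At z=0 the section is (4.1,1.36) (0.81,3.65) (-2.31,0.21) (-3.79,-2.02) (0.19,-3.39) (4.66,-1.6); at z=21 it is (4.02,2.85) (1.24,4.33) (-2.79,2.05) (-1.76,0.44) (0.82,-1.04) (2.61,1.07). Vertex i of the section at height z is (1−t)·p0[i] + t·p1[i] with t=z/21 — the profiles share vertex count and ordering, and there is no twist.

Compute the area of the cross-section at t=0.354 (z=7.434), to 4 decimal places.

Area at t=0.354: 29.1080

Cross-section at t=0.354: each vertex is (1-t)·p0[i] + t·p1[i].
  v1: (1-0.354)·(4.1,1.36) + 0.354·(4.02,2.85) = (4.0717,1.8875)
  v2: (1-0.354)·(0.81,3.65) + 0.354·(1.24,4.33) = (0.9622,3.8907)
  v3: (1-0.354)·(-2.31,0.21) + 0.354·(-2.79,2.05) = (-2.4799,0.8614)
  v4: (1-0.354)·(-3.79,-2.02) + 0.354·(-1.76,0.44) = (-3.0714,-1.1492)
  v5: (1-0.354)·(0.19,-3.39) + 0.354·(0.82,-1.04) = (0.4130,-2.5581)
  v6: (1-0.354)·(4.66,-1.6) + 0.354·(2.61,1.07) = (3.9343,-0.6548)
Shoelace sum Σ(x_i·y_{i+1} − x_{i+1}·y_i):
  i=1: 4.0717·3.8907 − 0.9622·1.8875 = +14.0256 (running +14.0256)
  i=2: 0.9622·0.8614 − -2.4799·3.8907 = +10.4775 (running +24.5031)
  i=3: -2.4799·-1.1492 − -3.0714·0.8614 = +5.4954 (running +29.9985)
  i=4: -3.0714·-2.5581 − 0.4130·-1.1492 = +8.3315 (running +38.3300)
  i=5: 0.4130·-0.6548 − 3.9343·-2.5581 = +9.7939 (running +48.1239)
  i=6: 3.9343·1.8875 − 4.0717·-0.6548 = +10.0921 (running +58.2159)
Area = |Σ|/2 = |58.2159|/2 = 29.1080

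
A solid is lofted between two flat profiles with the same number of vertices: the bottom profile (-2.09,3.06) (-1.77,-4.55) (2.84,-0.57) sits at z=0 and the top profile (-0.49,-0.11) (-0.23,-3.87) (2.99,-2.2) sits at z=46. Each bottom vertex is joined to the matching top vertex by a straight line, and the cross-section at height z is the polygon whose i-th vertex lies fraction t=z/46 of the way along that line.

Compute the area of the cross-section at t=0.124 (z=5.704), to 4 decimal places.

Cross-section at t=0.124: each vertex is (1-t)·p0[i] + t·p1[i].
  v1: (1-0.124)·(-2.09,3.06) + 0.124·(-0.49,-0.11) = (-1.8916,2.6669)
  v2: (1-0.124)·(-1.77,-4.55) + 0.124·(-0.23,-3.87) = (-1.5790,-4.4657)
  v3: (1-0.124)·(2.84,-0.57) + 0.124·(2.99,-2.2) = (2.8586,-0.7721)
Shoelace sum Σ(x_i·y_{i+1} − x_{i+1}·y_i):
  i=1: -1.8916·-4.4657 − -1.5790·2.6669 = +12.6585 (running +12.6585)
  i=2: -1.5790·-0.7721 − 2.8586·-4.4657 = +13.9848 (running +26.6433)
  i=3: 2.8586·2.6669 − -1.8916·-0.7721 = +6.1631 (running +32.8064)
Area = |Σ|/2 = |32.8064|/2 = 16.4032

Area at t=0.124: 16.4032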